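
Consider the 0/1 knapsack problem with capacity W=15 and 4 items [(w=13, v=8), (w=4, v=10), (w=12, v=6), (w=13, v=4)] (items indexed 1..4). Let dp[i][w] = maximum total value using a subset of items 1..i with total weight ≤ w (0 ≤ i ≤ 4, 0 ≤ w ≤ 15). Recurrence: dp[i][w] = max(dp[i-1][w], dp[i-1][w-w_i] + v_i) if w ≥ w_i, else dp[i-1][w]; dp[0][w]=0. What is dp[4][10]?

i\w   0   1   2   3   4   5   6   7   8   9  10  11  12  13  14  15
  0   0   0   0   0   0   0   0   0   0   0   0   0   0   0   0   0
  1   0   0   0   0   0   0   0   0   0   0   0   0   0   8   8   8
  2   0   0   0   0  10  10  10  10  10  10  10  10  10  10  10  10
  3   0   0   0   0  10  10  10  10  10  10  10  10  10  10  10  10
  4   0   0   0   0  10  10  10  10  10  10  10  10  10  10  10  10

10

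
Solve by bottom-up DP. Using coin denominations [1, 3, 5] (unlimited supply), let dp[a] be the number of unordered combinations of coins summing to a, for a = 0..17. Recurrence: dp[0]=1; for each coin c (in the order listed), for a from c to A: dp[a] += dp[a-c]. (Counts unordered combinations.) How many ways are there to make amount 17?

after  coin     0     1     2     3     4     5     6     7     8     9    10    11    12    13    14    15    16    17
          1     1     1     1     1     1     1     1     1     1     1     1     1     1     1     1     1     1     1
          3     1     1     1     2     2     2     3     3     3     4     4     4     5     5     5     6     6     6
          5     1     1     1     2     2     3     4     4     5     6     7     8     9    10    11    13    14    15

15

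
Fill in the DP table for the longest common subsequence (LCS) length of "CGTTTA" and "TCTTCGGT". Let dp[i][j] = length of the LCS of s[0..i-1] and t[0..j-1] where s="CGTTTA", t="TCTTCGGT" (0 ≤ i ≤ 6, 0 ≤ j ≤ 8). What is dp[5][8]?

4

   ''  T  C  T  T  C  G  G  T
''  0  0  0  0  0  0  0  0  0
 C  0  0  1  1  1  1  1  1  1
 G  0  0  1  1  1  1  2  2  2
 T  0  1  1  2  2  2  2  2  3
 T  0  1  1  2  3  3  3  3  3
 T  0  1  1  2  3  3  3  3  4
 A  0  1  1  2  3  3  3  3  4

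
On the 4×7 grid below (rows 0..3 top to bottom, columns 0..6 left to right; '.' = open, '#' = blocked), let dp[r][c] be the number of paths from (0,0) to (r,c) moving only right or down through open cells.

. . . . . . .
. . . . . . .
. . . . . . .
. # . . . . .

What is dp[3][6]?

r\c   0   1   2   3   4   5   6
  0   1   1   1   1   1   1   1
  1   1   2   3   4   5   6   7
  2   1   3   6  10  15  21  28
  3   1   0   6  16  31  52  80

80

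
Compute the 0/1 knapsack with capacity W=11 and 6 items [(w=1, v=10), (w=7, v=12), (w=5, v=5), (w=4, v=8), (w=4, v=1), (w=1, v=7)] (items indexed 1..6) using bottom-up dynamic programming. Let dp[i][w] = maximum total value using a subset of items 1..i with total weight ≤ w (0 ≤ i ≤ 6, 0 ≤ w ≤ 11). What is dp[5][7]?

18

i\w   0   1   2   3   4   5   6   7   8   9  10  11
  0   0   0   0   0   0   0   0   0   0   0   0   0
  1   0  10  10  10  10  10  10  10  10  10  10  10
  2   0  10  10  10  10  10  10  12  22  22  22  22
  3   0  10  10  10  10  10  15  15  22  22  22  22
  4   0  10  10  10  10  18  18  18  22  22  23  23
  5   0  10  10  10  10  18  18  18  22  22  23  23
  6   0  10  17  17  17  18  25  25  25  29  29  30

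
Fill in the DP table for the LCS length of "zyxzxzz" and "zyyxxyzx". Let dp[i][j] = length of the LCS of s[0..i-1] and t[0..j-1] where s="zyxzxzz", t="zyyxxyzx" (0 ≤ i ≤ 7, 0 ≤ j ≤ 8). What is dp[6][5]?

   ''  z  y  y  x  x  y  z  x
''  0  0  0  0  0  0  0  0  0
 z  0  1  1  1  1  1  1  1  1
 y  0  1  2  2  2  2  2  2  2
 x  0  1  2  2  3  3  3  3  3
 z  0  1  2  2  3  3  3  4  4
 x  0  1  2  2  3  4  4  4  5
 z  0  1  2  2  3  4  4  5  5
 z  0  1  2  2  3  4  4  5  5

4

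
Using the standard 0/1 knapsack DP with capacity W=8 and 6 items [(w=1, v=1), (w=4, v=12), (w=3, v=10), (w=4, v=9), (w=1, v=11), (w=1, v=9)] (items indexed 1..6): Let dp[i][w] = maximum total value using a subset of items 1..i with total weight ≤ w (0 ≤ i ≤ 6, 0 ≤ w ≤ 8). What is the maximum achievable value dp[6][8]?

33

i\w   0   1   2   3   4   5   6   7   8
  0   0   0   0   0   0   0   0   0   0
  1   0   1   1   1   1   1   1   1   1
  2   0   1   1   1  12  13  13  13  13
  3   0   1   1  10  12  13  13  22  23
  4   0   1   1  10  12  13  13  22  23
  5   0  11  12  12  21  23  24  24  33
  6   0  11  20  21  21  30  32  33  33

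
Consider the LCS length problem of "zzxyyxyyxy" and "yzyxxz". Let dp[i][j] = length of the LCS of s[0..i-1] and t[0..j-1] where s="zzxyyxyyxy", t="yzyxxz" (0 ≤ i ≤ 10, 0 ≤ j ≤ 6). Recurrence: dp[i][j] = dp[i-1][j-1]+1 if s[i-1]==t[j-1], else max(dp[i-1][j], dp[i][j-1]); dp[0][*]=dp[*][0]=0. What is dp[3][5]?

2

   ''  y  z  y  x  x  z
''  0  0  0  0  0  0  0
 z  0  0  1  1  1  1  1
 z  0  0  1  1  1  1  2
 x  0  0  1  1  2  2  2
 y  0  1  1  2  2  2  2
 y  0  1  1  2  2  2  2
 x  0  1  1  2  3  3  3
 y  0  1  1  2  3  3  3
 y  0  1  1  2  3  3  3
 x  0  1  1  2  3  4  4
 y  0  1  1  2  3  4  4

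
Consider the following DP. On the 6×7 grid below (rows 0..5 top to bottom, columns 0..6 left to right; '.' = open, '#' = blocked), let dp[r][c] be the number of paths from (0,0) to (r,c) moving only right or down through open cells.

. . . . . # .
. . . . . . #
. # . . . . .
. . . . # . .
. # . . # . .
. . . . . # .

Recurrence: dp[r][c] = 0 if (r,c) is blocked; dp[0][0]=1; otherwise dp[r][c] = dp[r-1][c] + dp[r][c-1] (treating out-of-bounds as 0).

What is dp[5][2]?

r\c   0   1   2   3   4   5   6
  0   1   1   1   1   1   0   0
  1   1   2   3   4   5   5   0
  2   1   0   3   7  12  17  17
  3   1   1   4  11   0  17  34
  4   1   0   4  15   0  17  51
  5   1   1   5  20  20   0  51

5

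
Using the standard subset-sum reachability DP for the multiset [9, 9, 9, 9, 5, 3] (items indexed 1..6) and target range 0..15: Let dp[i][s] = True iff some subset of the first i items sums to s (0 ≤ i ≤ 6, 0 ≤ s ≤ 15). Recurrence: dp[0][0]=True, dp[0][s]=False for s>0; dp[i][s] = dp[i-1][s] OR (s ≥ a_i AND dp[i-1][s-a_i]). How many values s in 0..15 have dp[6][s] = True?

7

i\s   0   1   2   3   4   5   6   7   8   9  10  11  12  13  14  15
  0   T   F   F   F   F   F   F   F   F   F   F   F   F   F   F   F
  1   T   F   F   F   F   F   F   F   F   T   F   F   F   F   F   F
  2   T   F   F   F   F   F   F   F   F   T   F   F   F   F   F   F
  3   T   F   F   F   F   F   F   F   F   T   F   F   F   F   F   F
  4   T   F   F   F   F   F   F   F   F   T   F   F   F   F   F   F
  5   T   F   F   F   F   T   F   F   F   T   F   F   F   F   T   F
  6   T   F   F   T   F   T   F   F   T   T   F   F   T   F   T   F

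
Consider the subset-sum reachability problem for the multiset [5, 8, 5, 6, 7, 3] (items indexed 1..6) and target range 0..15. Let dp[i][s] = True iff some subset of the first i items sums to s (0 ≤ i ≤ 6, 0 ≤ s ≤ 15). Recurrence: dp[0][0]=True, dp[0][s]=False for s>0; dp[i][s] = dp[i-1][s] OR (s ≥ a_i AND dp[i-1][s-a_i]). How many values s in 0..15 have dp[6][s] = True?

13

i\s   0   1   2   3   4   5   6   7   8   9  10  11  12  13  14  15
  0   T   F   F   F   F   F   F   F   F   F   F   F   F   F   F   F
  1   T   F   F   F   F   T   F   F   F   F   F   F   F   F   F   F
  2   T   F   F   F   F   T   F   F   T   F   F   F   F   T   F   F
  3   T   F   F   F   F   T   F   F   T   F   T   F   F   T   F   F
  4   T   F   F   F   F   T   T   F   T   F   T   T   F   T   T   F
  5   T   F   F   F   F   T   T   T   T   F   T   T   T   T   T   T
  6   T   F   F   T   F   T   T   T   T   T   T   T   T   T   T   T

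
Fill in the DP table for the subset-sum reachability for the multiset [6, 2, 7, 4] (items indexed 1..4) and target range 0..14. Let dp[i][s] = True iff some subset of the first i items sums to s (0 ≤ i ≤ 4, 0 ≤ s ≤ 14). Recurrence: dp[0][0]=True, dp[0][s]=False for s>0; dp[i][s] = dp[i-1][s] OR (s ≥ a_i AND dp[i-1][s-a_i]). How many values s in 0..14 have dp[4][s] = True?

i\s   0   1   2   3   4   5   6   7   8   9  10  11  12  13  14
  0   T   F   F   F   F   F   F   F   F   F   F   F   F   F   F
  1   T   F   F   F   F   F   T   F   F   F   F   F   F   F   F
  2   T   F   T   F   F   F   T   F   T   F   F   F   F   F   F
  3   T   F   T   F   F   F   T   T   T   T   F   F   F   T   F
  4   T   F   T   F   T   F   T   T   T   T   T   T   T   T   F

11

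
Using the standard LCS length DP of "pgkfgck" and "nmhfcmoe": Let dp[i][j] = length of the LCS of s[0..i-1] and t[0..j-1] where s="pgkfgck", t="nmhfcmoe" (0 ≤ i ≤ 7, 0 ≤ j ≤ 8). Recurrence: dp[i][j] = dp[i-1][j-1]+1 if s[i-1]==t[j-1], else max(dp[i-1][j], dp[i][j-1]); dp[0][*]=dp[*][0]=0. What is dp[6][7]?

2

   ''  n  m  h  f  c  m  o  e
''  0  0  0  0  0  0  0  0  0
 p  0  0  0  0  0  0  0  0  0
 g  0  0  0  0  0  0  0  0  0
 k  0  0  0  0  0  0  0  0  0
 f  0  0  0  0  1  1  1  1  1
 g  0  0  0  0  1  1  1  1  1
 c  0  0  0  0  1  2  2  2  2
 k  0  0  0  0  1  2  2  2  2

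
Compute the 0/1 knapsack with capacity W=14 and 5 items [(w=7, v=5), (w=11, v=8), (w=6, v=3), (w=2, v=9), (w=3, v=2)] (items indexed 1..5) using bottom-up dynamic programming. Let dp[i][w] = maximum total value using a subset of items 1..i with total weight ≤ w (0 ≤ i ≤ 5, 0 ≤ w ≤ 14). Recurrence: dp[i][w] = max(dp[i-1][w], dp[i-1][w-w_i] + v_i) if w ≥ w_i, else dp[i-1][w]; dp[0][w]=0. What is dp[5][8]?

12

i\w   0   1   2   3   4   5   6   7   8   9  10  11  12  13  14
  0   0   0   0   0   0   0   0   0   0   0   0   0   0   0   0
  1   0   0   0   0   0   0   0   5   5   5   5   5   5   5   5
  2   0   0   0   0   0   0   0   5   5   5   5   8   8   8   8
  3   0   0   0   0   0   0   3   5   5   5   5   8   8   8   8
  4   0   0   9   9   9   9   9   9  12  14  14  14  14  17  17
  5   0   0   9   9   9  11  11  11  12  14  14  14  16  17  17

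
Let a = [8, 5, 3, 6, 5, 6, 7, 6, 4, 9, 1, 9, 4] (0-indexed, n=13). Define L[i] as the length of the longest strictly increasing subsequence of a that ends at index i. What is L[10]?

1

   i    0    1    2    3    4    5    6    7    8    9   10   11   12
a[i]    8    5    3    6    5    6    7    6    4    9    1    9    4
L[i]    1    1    1    2    2    3    4    3    2    5    1    5    2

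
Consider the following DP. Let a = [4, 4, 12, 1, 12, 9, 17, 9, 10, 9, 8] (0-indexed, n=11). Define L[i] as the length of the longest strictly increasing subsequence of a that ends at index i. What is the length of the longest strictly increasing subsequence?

3

   i    0    1    2    3    4    5    6    7    8    9   10
a[i]    4    4   12    1   12    9   17    9   10    9    8
L[i]    1    1    2    1    2    2    3    2    3    2    2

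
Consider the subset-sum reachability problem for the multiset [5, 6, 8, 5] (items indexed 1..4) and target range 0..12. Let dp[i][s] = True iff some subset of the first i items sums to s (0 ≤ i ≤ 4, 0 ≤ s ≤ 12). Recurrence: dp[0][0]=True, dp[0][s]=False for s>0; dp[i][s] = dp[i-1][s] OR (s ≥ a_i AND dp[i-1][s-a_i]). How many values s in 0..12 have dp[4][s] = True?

i\s   0   1   2   3   4   5   6   7   8   9  10  11  12
  0   T   F   F   F   F   F   F   F   F   F   F   F   F
  1   T   F   F   F   F   T   F   F   F   F   F   F   F
  2   T   F   F   F   F   T   T   F   F   F   F   T   F
  3   T   F   F   F   F   T   T   F   T   F   F   T   F
  4   T   F   F   F   F   T   T   F   T   F   T   T   F

6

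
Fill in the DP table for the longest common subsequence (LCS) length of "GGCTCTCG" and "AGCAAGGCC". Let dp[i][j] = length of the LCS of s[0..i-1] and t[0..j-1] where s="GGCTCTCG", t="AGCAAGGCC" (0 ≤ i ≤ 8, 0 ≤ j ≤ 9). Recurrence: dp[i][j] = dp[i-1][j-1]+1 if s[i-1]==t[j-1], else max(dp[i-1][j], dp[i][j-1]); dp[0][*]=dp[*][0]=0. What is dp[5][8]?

   ''  A  G  C  A  A  G  G  C  C
''  0  0  0  0  0  0  0  0  0  0
 G  0  0  1  1  1  1  1  1  1  1
 G  0  0  1  1  1  1  2  2  2  2
 C  0  0  1  2  2  2  2  2  3  3
 T  0  0  1  2  2  2  2  2  3  3
 C  0  0  1  2  2  2  2  2  3  4
 T  0  0  1  2  2  2  2  2  3  4
 C  0  0  1  2  2  2  2  2  3  4
 G  0  0  1  2  2  2  3  3  3  4

3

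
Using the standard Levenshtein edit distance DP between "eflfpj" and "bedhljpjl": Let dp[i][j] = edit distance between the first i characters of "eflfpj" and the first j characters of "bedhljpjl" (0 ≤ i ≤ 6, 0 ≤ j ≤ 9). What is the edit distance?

   ''  b  e  d  h  l  j  p  j  l
''  0  1  2  3  4  5  6  7  8  9
 e  1  1  1  2  3  4  5  6  7  8
 f  2  2  2  2  3  4  5  6  7  8
 l  3  3  3  3  3  3  4  5  6  7
 f  4  4  4  4  4  4  4  5  6  7
 p  5  5  5  5  5  5  5  4  5  6
 j  6  6  6  6  6  6  5  5  4  5

5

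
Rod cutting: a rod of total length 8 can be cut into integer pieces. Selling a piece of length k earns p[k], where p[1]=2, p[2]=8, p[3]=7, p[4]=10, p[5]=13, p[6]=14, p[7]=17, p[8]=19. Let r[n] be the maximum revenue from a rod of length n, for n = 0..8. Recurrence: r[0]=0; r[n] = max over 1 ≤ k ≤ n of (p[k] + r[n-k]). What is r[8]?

32

   n    0    1    2    3    4    5    6    7    8
r[n]    0    2    8   10   16   18   24   26   32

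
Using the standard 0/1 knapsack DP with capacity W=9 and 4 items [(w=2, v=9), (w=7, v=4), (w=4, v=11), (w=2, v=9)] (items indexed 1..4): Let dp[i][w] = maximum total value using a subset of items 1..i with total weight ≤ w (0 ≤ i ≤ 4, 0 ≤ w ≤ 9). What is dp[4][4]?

i\w   0   1   2   3   4   5   6   7   8   9
  0   0   0   0   0   0   0   0   0   0   0
  1   0   0   9   9   9   9   9   9   9   9
  2   0   0   9   9   9   9   9   9   9  13
  3   0   0   9   9  11  11  20  20  20  20
  4   0   0   9   9  18  18  20  20  29  29

18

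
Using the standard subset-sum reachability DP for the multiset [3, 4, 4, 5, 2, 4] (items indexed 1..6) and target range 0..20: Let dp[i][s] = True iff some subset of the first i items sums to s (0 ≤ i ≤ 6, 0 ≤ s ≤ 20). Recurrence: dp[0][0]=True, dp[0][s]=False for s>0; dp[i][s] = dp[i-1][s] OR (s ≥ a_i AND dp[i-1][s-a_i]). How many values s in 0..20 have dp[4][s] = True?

11

i\s   0   1   2   3   4   5   6   7   8   9  10  11  12  13  14  15  16  17  18  19  20
  0   T   F   F   F   F   F   F   F   F   F   F   F   F   F   F   F   F   F   F   F   F
  1   T   F   F   T   F   F   F   F   F   F   F   F   F   F   F   F   F   F   F   F   F
  2   T   F   F   T   T   F   F   T   F   F   F   F   F   F   F   F   F   F   F   F   F
  3   T   F   F   T   T   F   F   T   T   F   F   T   F   F   F   F   F   F   F   F   F
  4   T   F   F   T   T   T   F   T   T   T   F   T   T   T   F   F   T   F   F   F   F
  5   T   F   T   T   T   T   T   T   T   T   T   T   T   T   T   T   T   F   T   F   F
  6   T   F   T   T   T   T   T   T   T   T   T   T   T   T   T   T   T   T   T   T   T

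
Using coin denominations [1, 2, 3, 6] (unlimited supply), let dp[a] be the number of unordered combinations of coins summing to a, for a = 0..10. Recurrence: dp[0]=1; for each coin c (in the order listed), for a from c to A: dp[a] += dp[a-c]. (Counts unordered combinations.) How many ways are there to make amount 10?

18

after  coin     0     1     2     3     4     5     6     7     8     9    10
          1     1     1     1     1     1     1     1     1     1     1     1
          2     1     1     2     2     3     3     4     4     5     5     6
          3     1     1     2     3     4     5     7     8    10    12    14
          6     1     1     2     3     4     5     8     9    12    15    18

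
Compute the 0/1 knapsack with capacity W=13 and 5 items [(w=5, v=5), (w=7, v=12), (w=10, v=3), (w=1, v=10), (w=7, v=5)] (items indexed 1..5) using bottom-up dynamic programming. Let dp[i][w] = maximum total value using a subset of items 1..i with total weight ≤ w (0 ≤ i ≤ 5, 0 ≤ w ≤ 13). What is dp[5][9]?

22

i\w   0   1   2   3   4   5   6   7   8   9  10  11  12  13
  0   0   0   0   0   0   0   0   0   0   0   0   0   0   0
  1   0   0   0   0   0   5   5   5   5   5   5   5   5   5
  2   0   0   0   0   0   5   5  12  12  12  12  12  17  17
  3   0   0   0   0   0   5   5  12  12  12  12  12  17  17
  4   0  10  10  10  10  10  15  15  22  22  22  22  22  27
  5   0  10  10  10  10  10  15  15  22  22  22  22  22  27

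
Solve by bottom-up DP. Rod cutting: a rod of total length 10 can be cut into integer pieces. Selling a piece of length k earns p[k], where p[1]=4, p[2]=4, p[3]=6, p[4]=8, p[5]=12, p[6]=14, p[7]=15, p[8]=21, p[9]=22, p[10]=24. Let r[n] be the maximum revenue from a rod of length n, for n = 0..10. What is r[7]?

28

   n    0    1    2    3    4    5    6    7    8    9   10
r[n]    0    4    8   12   16   20   24   28   32   36   40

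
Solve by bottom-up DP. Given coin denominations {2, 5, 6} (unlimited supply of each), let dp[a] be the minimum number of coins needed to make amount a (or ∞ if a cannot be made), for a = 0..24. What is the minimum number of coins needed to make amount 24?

4

 a  0  1  2  3  4  5  6  7  8  9 10 11 12 13 14 15 16 17 18 19 20 21 22 23 24
dp  0  -  1  -  2  1  1  2  2  3  2  2  2  3  3  3  3  3  3  4  4  4  4  4  4
(- denotes ∞ / unreachable)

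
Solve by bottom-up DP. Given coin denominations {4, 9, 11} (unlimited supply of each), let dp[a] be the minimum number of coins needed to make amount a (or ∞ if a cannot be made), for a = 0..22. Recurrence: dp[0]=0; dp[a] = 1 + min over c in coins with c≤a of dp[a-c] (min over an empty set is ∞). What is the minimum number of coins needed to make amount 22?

2

 a  0  1  2  3  4  5  6  7  8  9 10 11 12 13 14 15 16 17 18 19 20 21 22
dp  0  -  -  -  1  -  -  -  2  1  -  1  3  2  -  2  4  3  2  3  2  4  2
(- denotes ∞ / unreachable)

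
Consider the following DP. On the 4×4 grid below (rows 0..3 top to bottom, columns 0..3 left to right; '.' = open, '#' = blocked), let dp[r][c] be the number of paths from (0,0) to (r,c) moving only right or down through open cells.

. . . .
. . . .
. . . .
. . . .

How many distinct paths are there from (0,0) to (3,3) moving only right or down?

20

r\c   0   1   2   3
  0   1   1   1   1
  1   1   2   3   4
  2   1   3   6  10
  3   1   4  10  20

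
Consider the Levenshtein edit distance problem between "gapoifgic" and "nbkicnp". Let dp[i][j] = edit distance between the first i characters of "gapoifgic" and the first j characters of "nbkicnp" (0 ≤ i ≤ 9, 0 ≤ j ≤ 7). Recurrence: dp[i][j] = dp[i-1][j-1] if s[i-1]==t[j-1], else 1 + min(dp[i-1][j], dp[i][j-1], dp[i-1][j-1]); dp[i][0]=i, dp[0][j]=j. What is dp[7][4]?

6

   ''  n  b  k  i  c  n  p
''  0  1  2  3  4  5  6  7
 g  1  1  2  3  4  5  6  7
 a  2  2  2  3  4  5  6  7
 p  3  3  3  3  4  5  6  6
 o  4  4  4  4  4  5  6  7
 i  5  5  5  5  4  5  6  7
 f  6  6  6  6  5  5  6  7
 g  7  7  7  7  6  6  6  7
 i  8  8  8  8  7  7  7  7
 c  9  9  9  9  8  7  8  8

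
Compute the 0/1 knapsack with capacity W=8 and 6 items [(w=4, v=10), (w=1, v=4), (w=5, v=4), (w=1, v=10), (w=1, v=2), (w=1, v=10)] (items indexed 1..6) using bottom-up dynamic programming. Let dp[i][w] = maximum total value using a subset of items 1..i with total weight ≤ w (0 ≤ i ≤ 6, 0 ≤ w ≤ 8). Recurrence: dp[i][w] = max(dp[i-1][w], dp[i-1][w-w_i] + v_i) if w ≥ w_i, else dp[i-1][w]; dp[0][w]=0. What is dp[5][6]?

i\w   0   1   2   3   4   5   6   7   8
  0   0   0   0   0   0   0   0   0   0
  1   0   0   0   0  10  10  10  10  10
  2   0   4   4   4  10  14  14  14  14
  3   0   4   4   4  10  14  14  14  14
  4   0  10  14  14  14  20  24  24  24
  5   0  10  14  16  16  20  24  26  26
  6   0  10  20  24  26  26  30  34  36

24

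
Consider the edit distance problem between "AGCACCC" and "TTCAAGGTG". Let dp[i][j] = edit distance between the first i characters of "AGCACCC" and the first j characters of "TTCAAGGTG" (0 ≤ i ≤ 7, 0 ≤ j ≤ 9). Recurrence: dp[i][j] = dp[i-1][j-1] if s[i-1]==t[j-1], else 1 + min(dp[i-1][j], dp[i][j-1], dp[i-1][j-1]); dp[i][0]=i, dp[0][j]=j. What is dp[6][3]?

   ''  T  T  C  A  A  G  G  T  G
''  0  1  2  3  4  5  6  7  8  9
 A  1  1  2  3  3  4  5  6  7  8
 G  2  2  2  3  4  4  4  5  6  7
 C  3  3  3  2  3  4  5  5  6  7
 A  4  4  4  3  2  3  4  5  6  7
 C  5  5  5  4  3  3  4  5  6  7
 C  6  6  6  5  4  4  4  5  6  7
 C  7  7  7  6  5  5  5  5  6  7

5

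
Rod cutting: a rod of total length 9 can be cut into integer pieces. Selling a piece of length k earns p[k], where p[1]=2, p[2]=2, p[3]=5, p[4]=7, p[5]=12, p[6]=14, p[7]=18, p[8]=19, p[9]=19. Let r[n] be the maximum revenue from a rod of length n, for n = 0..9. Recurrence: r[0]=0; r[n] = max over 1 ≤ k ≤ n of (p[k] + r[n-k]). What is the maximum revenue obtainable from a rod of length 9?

   n    0    1    2    3    4    5    6    7    8    9
r[n]    0    2    4    6    8   12   14   18   20   22

22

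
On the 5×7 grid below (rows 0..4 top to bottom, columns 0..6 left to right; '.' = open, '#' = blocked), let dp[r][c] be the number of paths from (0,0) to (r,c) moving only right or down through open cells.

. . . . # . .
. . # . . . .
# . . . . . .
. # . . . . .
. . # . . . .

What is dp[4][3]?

r\c   0   1   2   3   4   5   6
  0   1   1   1   1   0   0   0
  1   1   2   0   1   1   1   1
  2   0   2   2   3   4   5   6
  3   0   0   2   5   9  14  20
  4   0   0   0   5  14  28  48

5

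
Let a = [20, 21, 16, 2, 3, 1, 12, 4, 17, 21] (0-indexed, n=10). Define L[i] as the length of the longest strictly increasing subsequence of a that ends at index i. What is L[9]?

   i    0    1    2    3    4    5    6    7    8    9
a[i]   20   21   16    2    3    1   12    4   17   21
L[i]    1    2    1    1    2    1    3    3    4    5

5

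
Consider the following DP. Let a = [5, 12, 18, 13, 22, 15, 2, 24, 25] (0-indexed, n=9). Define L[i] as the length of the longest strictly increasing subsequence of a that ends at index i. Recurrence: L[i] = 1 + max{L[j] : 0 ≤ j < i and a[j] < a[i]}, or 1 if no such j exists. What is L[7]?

5

   i    0    1    2    3    4    5    6    7    8
a[i]    5   12   18   13   22   15    2   24   25
L[i]    1    2    3    3    4    4    1    5    6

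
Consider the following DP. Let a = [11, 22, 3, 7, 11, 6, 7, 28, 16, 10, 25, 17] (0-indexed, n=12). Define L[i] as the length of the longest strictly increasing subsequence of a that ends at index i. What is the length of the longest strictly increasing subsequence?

   i    0    1    2    3    4    5    6    7    8    9   10   11
a[i]   11   22    3    7   11    6    7   28   16   10   25   17
L[i]    1    2    1    2    3    2    3    4    4    4    5    5

5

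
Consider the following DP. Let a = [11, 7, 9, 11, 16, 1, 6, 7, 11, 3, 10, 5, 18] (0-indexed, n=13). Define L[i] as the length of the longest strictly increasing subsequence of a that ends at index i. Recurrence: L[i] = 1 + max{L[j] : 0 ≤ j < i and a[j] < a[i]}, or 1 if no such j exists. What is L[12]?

   i    0    1    2    3    4    5    6    7    8    9   10   11   12
a[i]   11    7    9   11   16    1    6    7   11    3   10    5   18
L[i]    1    1    2    3    4    1    2    3    4    2    4    3    5

5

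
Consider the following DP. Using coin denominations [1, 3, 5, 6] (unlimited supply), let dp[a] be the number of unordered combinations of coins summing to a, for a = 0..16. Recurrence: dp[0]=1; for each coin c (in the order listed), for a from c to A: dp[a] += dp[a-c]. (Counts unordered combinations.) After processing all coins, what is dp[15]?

21

after  coin     0     1     2     3     4     5     6     7     8     9    10    11    12    13    14    15    16
          1     1     1     1     1     1     1     1     1     1     1     1     1     1     1     1     1     1
          3     1     1     1     2     2     2     3     3     3     4     4     4     5     5     5     6     6
          5     1     1     1     2     2     3     4     4     5     6     7     8     9    10    11    13    14
          6     1     1     1     2     2     3     5     5     6     8     9    11    14    15    17    21    23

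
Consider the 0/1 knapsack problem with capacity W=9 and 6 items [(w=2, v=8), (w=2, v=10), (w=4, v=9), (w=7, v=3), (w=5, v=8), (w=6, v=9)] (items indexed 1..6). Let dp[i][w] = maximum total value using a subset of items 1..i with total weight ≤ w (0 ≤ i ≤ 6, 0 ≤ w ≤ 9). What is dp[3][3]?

i\w   0   1   2   3   4   5   6   7   8   9
  0   0   0   0   0   0   0   0   0   0   0
  1   0   0   8   8   8   8   8   8   8   8
  2   0   0  10  10  18  18  18  18  18  18
  3   0   0  10  10  18  18  19  19  27  27
  4   0   0  10  10  18  18  19  19  27  27
  5   0   0  10  10  18  18  19  19  27  27
  6   0   0  10  10  18  18  19  19  27  27

10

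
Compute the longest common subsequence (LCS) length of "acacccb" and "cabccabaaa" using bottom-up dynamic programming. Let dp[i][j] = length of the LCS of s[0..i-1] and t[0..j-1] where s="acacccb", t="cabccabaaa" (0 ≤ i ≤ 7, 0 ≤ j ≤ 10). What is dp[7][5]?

   ''  c  a  b  c  c  a  b  a  a  a
''  0  0  0  0  0  0  0  0  0  0  0
 a  0  0  1  1  1  1  1  1  1  1  1
 c  0  1  1  1  2  2  2  2  2  2  2
 a  0  1  2  2  2  2  3  3  3  3  3
 c  0  1  2  2  3  3  3  3  3  3  3
 c  0  1  2  2  3  4  4  4  4  4  4
 c  0  1  2  2  3  4  4  4  4  4  4
 b  0  1  2  3  3  4  4  5  5  5  5

4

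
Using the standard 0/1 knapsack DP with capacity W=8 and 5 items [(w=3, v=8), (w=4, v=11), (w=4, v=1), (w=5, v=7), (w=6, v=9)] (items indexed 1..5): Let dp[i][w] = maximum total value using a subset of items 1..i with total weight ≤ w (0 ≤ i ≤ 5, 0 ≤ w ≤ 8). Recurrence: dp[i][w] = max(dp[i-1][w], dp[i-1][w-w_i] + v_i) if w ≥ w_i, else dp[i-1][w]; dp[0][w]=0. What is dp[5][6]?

11

i\w   0   1   2   3   4   5   6   7   8
  0   0   0   0   0   0   0   0   0   0
  1   0   0   0   8   8   8   8   8   8
  2   0   0   0   8  11  11  11  19  19
  3   0   0   0   8  11  11  11  19  19
  4   0   0   0   8  11  11  11  19  19
  5   0   0   0   8  11  11  11  19  19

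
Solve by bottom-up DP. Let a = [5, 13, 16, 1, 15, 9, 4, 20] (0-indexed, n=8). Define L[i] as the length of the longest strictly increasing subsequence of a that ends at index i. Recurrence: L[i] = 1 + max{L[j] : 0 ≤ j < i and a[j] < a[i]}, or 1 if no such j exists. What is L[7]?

   i    0    1    2    3    4    5    6    7
a[i]    5   13   16    1   15    9    4   20
L[i]    1    2    3    1    3    2    2    4

4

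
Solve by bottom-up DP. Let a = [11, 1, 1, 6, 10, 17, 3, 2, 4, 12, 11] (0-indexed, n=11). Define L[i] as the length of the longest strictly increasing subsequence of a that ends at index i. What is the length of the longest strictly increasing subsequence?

4

   i    0    1    2    3    4    5    6    7    8    9   10
a[i]   11    1    1    6   10   17    3    2    4   12   11
L[i]    1    1    1    2    3    4    2    2    3    4    4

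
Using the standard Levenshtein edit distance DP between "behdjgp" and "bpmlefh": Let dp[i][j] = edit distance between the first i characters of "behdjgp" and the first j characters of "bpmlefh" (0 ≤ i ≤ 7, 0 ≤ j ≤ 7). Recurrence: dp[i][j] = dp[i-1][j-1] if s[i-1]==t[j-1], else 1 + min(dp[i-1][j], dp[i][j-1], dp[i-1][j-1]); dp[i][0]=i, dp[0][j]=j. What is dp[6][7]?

   ''  b  p  m  l  e  f  h
''  0  1  2  3  4  5  6  7
 b  1  0  1  2  3  4  5  6
 e  2  1  1  2  3  3  4  5
 h  3  2  2  2  3  4  4  4
 d  4  3  3  3  3  4  5  5
 j  5  4  4  4  4  4  5  6
 g  6  5  5  5  5  5  5  6
 p  7  6  5  6  6  6  6  6

6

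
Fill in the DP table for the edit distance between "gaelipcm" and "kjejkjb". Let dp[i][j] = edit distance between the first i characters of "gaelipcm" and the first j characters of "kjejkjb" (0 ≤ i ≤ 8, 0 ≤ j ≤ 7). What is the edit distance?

   ''  k  j  e  j  k  j  b
''  0  1  2  3  4  5  6  7
 g  1  1  2  3  4  5  6  7
 a  2  2  2  3  4  5  6  7
 e  3  3  3  2  3  4  5  6
 l  4  4  4  3  3  4  5  6
 i  5  5  5  4  4  4  5  6
 p  6  6  6  5  5  5  5  6
 c  7  7  7  6  6  6  6  6
 m  8  8  8  7  7  7  7  7

7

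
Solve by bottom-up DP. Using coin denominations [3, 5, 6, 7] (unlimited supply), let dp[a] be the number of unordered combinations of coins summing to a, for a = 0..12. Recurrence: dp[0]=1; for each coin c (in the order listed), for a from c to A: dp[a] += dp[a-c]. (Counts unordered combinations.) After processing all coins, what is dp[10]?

after  coin     0     1     2     3     4     5     6     7     8     9    10    11    12
          3     1     0     0     1     0     0     1     0     0     1     0     0     1
          5     1     0     0     1     0     1     1     0     1     1     1     1     1
          6     1     0     0     1     0     1     2     0     1     2     1     2     3
          7     1     0     0     1     0     1     2     1     1     2     2     2     4

2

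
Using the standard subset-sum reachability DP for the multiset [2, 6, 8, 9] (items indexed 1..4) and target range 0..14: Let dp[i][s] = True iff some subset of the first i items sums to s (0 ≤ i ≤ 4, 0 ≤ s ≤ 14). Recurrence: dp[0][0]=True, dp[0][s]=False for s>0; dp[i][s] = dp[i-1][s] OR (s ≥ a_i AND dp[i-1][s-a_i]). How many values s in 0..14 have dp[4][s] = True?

8

i\s   0   1   2   3   4   5   6   7   8   9  10  11  12  13  14
  0   T   F   F   F   F   F   F   F   F   F   F   F   F   F   F
  1   T   F   T   F   F   F   F   F   F   F   F   F   F   F   F
  2   T   F   T   F   F   F   T   F   T   F   F   F   F   F   F
  3   T   F   T   F   F   F   T   F   T   F   T   F   F   F   T
  4   T   F   T   F   F   F   T   F   T   T   T   T   F   F   T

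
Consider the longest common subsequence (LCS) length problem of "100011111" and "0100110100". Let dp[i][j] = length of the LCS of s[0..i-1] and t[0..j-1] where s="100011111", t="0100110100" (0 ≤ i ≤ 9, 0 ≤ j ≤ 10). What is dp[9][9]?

   ''  0  1  0  0  1  1  0  1  0  0
''  0  0  0  0  0  0  0  0  0  0  0
 1  0  0  1  1  1  1  1  1  1  1  1
 0  0  1  1  2  2  2  2  2  2  2  2
 0  0  1  1  2  3  3  3  3  3  3  3
 0  0  1  1  2  3  3  3  4  4  4  4
 1  0  1  2  2  3  4  4  4  5  5  5
 1  0  1  2  2  3  4  5  5  5  5  5
 1  0  1  2  2  3  4  5  5  6  6  6
 1  0  1  2  2  3  4  5  5  6  6  6
 1  0  1  2  2  3  4  5  5  6  6  6

6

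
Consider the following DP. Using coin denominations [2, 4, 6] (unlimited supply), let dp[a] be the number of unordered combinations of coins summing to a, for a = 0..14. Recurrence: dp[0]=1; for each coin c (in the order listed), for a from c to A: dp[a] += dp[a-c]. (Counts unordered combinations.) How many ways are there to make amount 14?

8

after  coin     0     1     2     3     4     5     6     7     8     9    10    11    12    13    14
          2     1     0     1     0     1     0     1     0     1     0     1     0     1     0     1
          4     1     0     1     0     2     0     2     0     3     0     3     0     4     0     4
          6     1     0     1     0     2     0     3     0     4     0     5     0     7     0     8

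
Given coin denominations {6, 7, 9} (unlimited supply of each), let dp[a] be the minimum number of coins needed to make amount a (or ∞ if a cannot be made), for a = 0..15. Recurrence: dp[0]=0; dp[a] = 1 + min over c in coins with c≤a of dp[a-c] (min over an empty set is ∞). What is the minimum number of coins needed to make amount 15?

2

 a  0  1  2  3  4  5  6  7  8  9 10 11 12 13 14 15
dp  0  -  -  -  -  -  1  1  -  1  -  -  2  2  2  2
(- denotes ∞ / unreachable)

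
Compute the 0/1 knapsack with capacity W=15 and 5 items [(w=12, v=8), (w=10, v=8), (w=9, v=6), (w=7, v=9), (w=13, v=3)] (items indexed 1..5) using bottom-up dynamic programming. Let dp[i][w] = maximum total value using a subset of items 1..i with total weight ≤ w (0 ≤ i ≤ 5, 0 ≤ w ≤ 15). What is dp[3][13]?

8

i\w   0   1   2   3   4   5   6   7   8   9  10  11  12  13  14  15
  0   0   0   0   0   0   0   0   0   0   0   0   0   0   0   0   0
  1   0   0   0   0   0   0   0   0   0   0   0   0   8   8   8   8
  2   0   0   0   0   0   0   0   0   0   0   8   8   8   8   8   8
  3   0   0   0   0   0   0   0   0   0   6   8   8   8   8   8   8
  4   0   0   0   0   0   0   0   9   9   9   9   9   9   9   9   9
  5   0   0   0   0   0   0   0   9   9   9   9   9   9   9   9   9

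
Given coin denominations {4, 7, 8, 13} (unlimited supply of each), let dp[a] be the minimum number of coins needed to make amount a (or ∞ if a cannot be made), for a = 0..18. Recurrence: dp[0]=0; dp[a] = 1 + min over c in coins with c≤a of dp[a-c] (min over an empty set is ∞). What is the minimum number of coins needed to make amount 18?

 a  0  1  2  3  4  5  6  7  8  9 10 11 12 13 14 15 16 17 18
dp  0  -  -  -  1  -  -  1  1  -  -  2  2  1  2  2  2  2  3
(- denotes ∞ / unreachable)

3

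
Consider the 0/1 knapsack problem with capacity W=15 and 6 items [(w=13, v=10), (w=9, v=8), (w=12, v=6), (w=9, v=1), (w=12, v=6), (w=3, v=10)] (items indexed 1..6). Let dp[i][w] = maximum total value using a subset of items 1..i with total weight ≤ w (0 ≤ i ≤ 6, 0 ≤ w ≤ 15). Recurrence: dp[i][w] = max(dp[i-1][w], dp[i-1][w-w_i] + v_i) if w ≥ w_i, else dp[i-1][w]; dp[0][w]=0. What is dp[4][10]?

8

i\w   0   1   2   3   4   5   6   7   8   9  10  11  12  13  14  15
  0   0   0   0   0   0   0   0   0   0   0   0   0   0   0   0   0
  1   0   0   0   0   0   0   0   0   0   0   0   0   0  10  10  10
  2   0   0   0   0   0   0   0   0   0   8   8   8   8  10  10  10
  3   0   0   0   0   0   0   0   0   0   8   8   8   8  10  10  10
  4   0   0   0   0   0   0   0   0   0   8   8   8   8  10  10  10
  5   0   0   0   0   0   0   0   0   0   8   8   8   8  10  10  10
  6   0   0   0  10  10  10  10  10  10  10  10  10  18  18  18  18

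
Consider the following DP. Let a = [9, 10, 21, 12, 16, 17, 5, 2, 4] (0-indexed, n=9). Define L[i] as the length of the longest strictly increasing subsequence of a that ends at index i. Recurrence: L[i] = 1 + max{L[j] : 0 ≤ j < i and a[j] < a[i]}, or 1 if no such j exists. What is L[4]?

   i    0    1    2    3    4    5    6    7    8
a[i]    9   10   21   12   16   17    5    2    4
L[i]    1    2    3    3    4    5    1    1    2

4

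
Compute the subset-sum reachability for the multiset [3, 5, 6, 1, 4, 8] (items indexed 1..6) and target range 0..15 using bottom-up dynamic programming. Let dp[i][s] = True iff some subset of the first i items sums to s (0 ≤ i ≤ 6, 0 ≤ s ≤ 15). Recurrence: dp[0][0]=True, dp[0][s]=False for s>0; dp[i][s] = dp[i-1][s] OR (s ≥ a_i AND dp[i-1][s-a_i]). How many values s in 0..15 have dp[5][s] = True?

i\s   0   1   2   3   4   5   6   7   8   9  10  11  12  13  14  15
  0   T   F   F   F   F   F   F   F   F   F   F   F   F   F   F   F
  1   T   F   F   T   F   F   F   F   F   F   F   F   F   F   F   F
  2   T   F   F   T   F   T   F   F   T   F   F   F   F   F   F   F
  3   T   F   F   T   F   T   T   F   T   T   F   T   F   F   T   F
  4   T   T   F   T   T   T   T   T   T   T   T   T   T   F   T   T
  5   T   T   F   T   T   T   T   T   T   T   T   T   T   T   T   T
  6   T   T   F   T   T   T   T   T   T   T   T   T   T   T   T   T

15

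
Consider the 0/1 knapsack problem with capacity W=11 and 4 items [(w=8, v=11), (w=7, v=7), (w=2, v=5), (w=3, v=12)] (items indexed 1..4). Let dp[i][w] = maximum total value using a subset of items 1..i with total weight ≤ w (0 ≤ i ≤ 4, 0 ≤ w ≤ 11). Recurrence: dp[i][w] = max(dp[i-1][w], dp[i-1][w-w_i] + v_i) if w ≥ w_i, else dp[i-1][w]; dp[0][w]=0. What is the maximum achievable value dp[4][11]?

i\w   0   1   2   3   4   5   6   7   8   9  10  11
  0   0   0   0   0   0   0   0   0   0   0   0   0
  1   0   0   0   0   0   0   0   0  11  11  11  11
  2   0   0   0   0   0   0   0   7  11  11  11  11
  3   0   0   5   5   5   5   5   7  11  12  16  16
  4   0   0   5  12  12  17  17  17  17  17  19  23

23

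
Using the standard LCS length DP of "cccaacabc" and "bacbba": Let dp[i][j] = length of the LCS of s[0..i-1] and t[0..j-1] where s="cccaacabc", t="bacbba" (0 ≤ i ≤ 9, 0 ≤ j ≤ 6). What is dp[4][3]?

1

   ''  b  a  c  b  b  a
''  0  0  0  0  0  0  0
 c  0  0  0  1  1  1  1
 c  0  0  0  1  1  1  1
 c  0  0  0  1  1  1  1
 a  0  0  1  1  1  1  2
 a  0  0  1  1  1  1  2
 c  0  0  1  2  2  2  2
 a  0  0  1  2  2  2  3
 b  0  1  1  2  3  3  3
 c  0  1  1  2  3  3  3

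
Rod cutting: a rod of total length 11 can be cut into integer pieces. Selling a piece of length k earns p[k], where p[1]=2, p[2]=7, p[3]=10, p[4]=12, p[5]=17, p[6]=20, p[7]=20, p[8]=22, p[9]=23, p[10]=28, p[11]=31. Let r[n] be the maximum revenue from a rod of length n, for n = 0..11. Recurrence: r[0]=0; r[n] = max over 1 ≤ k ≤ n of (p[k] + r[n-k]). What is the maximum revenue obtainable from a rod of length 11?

   n    0    1    2    3    4    5    6    7    8    9   10   11
r[n]    0    2    7   10   14   17   21   24   28   31   35   38

38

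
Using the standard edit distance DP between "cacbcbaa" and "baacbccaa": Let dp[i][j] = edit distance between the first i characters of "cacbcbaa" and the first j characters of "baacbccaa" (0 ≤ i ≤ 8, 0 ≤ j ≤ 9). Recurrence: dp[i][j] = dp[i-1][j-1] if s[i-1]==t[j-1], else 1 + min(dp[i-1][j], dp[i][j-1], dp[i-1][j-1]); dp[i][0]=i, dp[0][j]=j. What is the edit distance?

   ''  b  a  a  c  b  c  c  a  a
''  0  1  2  3  4  5  6  7  8  9
 c  1  1  2  3  3  4  5  6  7  8
 a  2  2  1  2  3  4  5  6  6  7
 c  3  3  2  2  2  3  4  5  6  7
 b  4  3  3  3  3  2  3  4  5  6
 c  5  4  4  4  3  3  2  3  4  5
 b  6  5  5  5  4  3  3  3  4  5
 a  7  6  5  5  5  4  4  4  3  4
 a  8  7  6  5  6  5  5  5  4  3

3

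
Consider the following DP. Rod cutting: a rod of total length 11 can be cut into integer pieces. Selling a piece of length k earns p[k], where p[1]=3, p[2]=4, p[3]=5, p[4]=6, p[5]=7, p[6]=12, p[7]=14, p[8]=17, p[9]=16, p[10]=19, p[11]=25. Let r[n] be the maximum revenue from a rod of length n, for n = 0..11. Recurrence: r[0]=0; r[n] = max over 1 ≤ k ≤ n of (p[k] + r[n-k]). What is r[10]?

   n    0    1    2    3    4    5    6    7    8    9   10   11
r[n]    0    3    6    9   12   15   18   21   24   27   30   33

30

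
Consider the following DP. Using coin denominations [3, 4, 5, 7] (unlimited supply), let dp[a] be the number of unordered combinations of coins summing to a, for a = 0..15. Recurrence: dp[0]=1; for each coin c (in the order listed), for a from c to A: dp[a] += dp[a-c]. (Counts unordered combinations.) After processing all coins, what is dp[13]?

4

after  coin     0     1     2     3     4     5     6     7     8     9    10    11    12    13    14    15
          3     1     0     0     1     0     0     1     0     0     1     0     0     1     0     0     1
          4     1     0     0     1     1     0     1     1     1     1     1     1     2     1     1     2
          5     1     0     0     1     1     1     1     1     2     2     2     2     3     3     3     4
          7     1     0     0     1     1     1     1     2     2     2     3     3     4     4     5     6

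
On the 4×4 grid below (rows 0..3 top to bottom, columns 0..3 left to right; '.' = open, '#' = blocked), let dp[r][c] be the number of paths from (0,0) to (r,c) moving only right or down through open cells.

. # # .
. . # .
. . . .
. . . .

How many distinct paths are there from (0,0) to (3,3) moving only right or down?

7

r\c   0   1   2   3
  0   1   0   0   0
  1   1   1   0   0
  2   1   2   2   2
  3   1   3   5   7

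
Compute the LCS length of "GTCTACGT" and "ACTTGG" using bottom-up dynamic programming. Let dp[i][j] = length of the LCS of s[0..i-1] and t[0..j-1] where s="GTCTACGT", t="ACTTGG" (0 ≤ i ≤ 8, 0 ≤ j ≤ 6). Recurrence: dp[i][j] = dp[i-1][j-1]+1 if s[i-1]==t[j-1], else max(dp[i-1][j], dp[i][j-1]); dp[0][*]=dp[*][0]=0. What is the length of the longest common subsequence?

   ''  A  C  T  T  G  G
''  0  0  0  0  0  0  0
 G  0  0  0  0  0  1  1
 T  0  0  0  1  1  1  1
 C  0  0  1  1  1  1  1
 T  0  0  1  2  2  2  2
 A  0  1  1  2  2  2  2
 C  0  1  2  2  2  2  2
 G  0  1  2  2  2  3  3
 T  0  1  2  3  3  3  3

3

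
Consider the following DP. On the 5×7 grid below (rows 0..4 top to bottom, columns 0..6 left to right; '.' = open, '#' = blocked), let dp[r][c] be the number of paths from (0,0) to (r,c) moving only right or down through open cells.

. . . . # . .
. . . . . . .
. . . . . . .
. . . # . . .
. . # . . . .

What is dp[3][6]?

54

r\c   0   1   2   3   4   5   6
  0   1   1   1   1   0   0   0
  1   1   2   3   4   4   4   4
  2   1   3   6  10  14  18  22
  3   1   4  10   0  14  32  54
  4   1   5   0   0  14  46 100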